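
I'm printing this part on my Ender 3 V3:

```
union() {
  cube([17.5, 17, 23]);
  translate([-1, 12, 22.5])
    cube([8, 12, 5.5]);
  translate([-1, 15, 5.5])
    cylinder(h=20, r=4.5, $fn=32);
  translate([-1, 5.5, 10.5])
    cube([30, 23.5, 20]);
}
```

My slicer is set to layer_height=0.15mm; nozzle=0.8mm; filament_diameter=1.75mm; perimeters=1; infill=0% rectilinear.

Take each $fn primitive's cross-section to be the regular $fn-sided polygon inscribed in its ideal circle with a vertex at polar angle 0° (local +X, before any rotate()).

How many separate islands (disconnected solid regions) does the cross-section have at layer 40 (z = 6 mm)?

1

At z = 6 mm: the cube (footprint 17.5×17) is included at this height; the cube at (-1, 12) is absent (z outside [22.5, 28]); the r=4.5 cylinder at (-1, 15) gives a regular 32-gon of circumradius 4.5 (constant along its height); the cube at (-1, 5.5) is not intersected at this z (z outside [10.5, 30.5]); Combining (union): the regions partially overlap (shared area 18.02 mm²), so overlapping operands fuse into one piece — 1 connected region. Overall, the cross-section is a single solid region. Island count = 1.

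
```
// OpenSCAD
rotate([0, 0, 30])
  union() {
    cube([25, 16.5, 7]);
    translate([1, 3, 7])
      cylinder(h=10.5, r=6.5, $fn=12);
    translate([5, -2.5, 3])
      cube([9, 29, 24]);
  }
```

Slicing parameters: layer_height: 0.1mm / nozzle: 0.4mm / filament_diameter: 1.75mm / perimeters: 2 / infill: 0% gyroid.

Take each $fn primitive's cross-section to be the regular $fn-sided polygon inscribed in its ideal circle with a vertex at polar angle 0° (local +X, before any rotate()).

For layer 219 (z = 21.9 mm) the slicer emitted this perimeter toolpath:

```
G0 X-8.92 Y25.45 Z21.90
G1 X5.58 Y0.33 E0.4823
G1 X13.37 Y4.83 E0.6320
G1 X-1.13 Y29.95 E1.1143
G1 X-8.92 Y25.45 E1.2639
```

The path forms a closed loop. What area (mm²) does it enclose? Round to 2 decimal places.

260.93 mm²

Apply the shoelace formula to the sequence of (X, Y) vertices; enclosed area = 260.93 mm².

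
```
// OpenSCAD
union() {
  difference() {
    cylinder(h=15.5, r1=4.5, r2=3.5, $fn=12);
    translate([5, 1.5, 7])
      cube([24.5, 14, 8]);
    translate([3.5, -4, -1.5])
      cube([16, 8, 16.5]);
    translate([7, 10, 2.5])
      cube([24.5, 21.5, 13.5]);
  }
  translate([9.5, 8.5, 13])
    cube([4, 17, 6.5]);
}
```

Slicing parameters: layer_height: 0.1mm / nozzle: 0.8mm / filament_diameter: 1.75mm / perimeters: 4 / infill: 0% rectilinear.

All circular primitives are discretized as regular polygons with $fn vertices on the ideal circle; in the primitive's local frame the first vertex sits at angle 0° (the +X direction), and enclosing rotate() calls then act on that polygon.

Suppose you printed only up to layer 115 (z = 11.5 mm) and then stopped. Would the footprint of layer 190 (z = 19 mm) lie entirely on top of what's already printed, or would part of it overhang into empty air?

part overhangs

Compare the two slices. At z = 11.5: the cone contributes a regular 12-gon of circumradius 3.758 (interpolated between r1=4.5 and r2=3.5 at t=0.742) (area = (12/2)·3.758²·sin(360°/12) = 42.37 mm²); the 24.5×14 cube at (5, 1.5) contributes its full rectangle (area 343.00 mm²); the cube at (3.5, -4) is present — its section is the full 16×8 rectangle (area 128.00 mm²); the cube at (7, 10) (footprint 24.5×21.5) is included at this height (area 526.75 mm²); Subtracting the remaining from the first: starting from the cone (42.37 mm²), the 24.5×14 cube at (5, 1.5) misses the remaining region (no effect); the 16×8 cube at (3.5, -4) partially overlaps it — only the 0.25 mm² overlap (of its 128.00 mm²) is removed, clipping the outline; the 24.5×21.5 cube at (7, 10) misses the remaining region (no effect) — area = 42.12 mm²; the cube at (9.5, 8.5) is not intersected at this z (z outside [13, 19.5]); Combining (union): only that combined region is present, so the union is just that shape — area = 42.12 mm². At z = 19: the cone does not reach this height (z outside [0, 15.5]); the cube at (5, 1.5) is absent (z outside [7, 15]); the cube at (3.5, -4) is not intersected at this z (z outside [-1.5, 15]); the cube at (7, 10) is absent (z outside [2.5, 16]); Taking the first minus the rest: the first operand is absent here, so nothing remains; the 4×17 cube at (9.5, 8.5) contributes its full rectangle (area 68.00 mm²); Combining (union): only the 4×17 cube at (9.5, 8.5) is present, so the union is just that shape — area = 68.00 mm². Checking containment: at z = 19 the cross-section extends beyond the z = 11.5 cross-section by about 68.00 mm².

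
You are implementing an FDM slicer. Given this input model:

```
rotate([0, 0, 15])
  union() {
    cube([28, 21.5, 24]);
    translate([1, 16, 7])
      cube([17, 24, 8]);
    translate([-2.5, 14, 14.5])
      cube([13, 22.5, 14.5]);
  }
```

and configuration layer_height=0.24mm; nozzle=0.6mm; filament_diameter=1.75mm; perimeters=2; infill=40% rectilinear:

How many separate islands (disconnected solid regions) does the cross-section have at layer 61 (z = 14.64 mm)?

1

At z = 14.64 mm: the cube is present — its section is the full 28×21.5 rectangle; the cube at (1, 16) (footprint 17×24) is included at this height; the 13×22.5 cube at (-2.5, 14) contributes its full rectangle; Combining (union): the regions partially overlap (shared area 314.75 mm²), so overlapping operands fuse into one piece — 1 connected region; (rotated 15° about Z; rotation is an isometry so areas/perimeters/island counts are preserved). Overall, the cross-section is a single solid region. Island count = 1.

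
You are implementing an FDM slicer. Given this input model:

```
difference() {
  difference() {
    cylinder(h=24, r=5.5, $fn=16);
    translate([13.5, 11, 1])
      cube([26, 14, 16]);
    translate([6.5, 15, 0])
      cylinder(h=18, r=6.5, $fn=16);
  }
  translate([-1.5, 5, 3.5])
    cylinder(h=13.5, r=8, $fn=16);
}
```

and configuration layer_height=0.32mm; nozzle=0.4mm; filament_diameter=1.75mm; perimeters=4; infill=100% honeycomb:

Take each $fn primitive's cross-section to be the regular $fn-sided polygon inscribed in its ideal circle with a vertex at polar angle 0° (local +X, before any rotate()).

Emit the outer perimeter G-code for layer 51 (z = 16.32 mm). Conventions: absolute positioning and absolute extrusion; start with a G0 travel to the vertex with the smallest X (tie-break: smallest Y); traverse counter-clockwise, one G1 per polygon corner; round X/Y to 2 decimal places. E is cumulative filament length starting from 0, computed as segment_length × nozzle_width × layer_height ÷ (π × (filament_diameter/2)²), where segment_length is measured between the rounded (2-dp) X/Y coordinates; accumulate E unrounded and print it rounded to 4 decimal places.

G0 X-5.10 Y-2.03 Z16.32
G1 X-5.08 Y-2.10 E0.0039
G1 X-3.89 Y-3.89 E0.1183
G1 X-2.10 Y-5.08 E0.2326
G1 X0.00 Y-5.50 E0.3466
G1 X2.10 Y-5.08 E0.4606
G1 X3.89 Y-3.89 E0.5750
G1 X5.08 Y-2.10 E0.6894
G1 X5.50 Y0.00 E0.8033
G1 X5.29 Y1.04 E0.8598
G1 X4.16 Y-0.66 E0.9684
G1 X1.56 Y-2.39 E1.1346
G1 X-1.50 Y-3.00 E1.3007
G1 X-4.56 Y-2.39 E1.4667
G1 X-5.10 Y-2.03 E1.5012

At z = 16.32 mm: the r=5.5 cylinder gives a regular 16-gon of circumradius 5.5 (constant along its height); the 26×14 cube at (13.5, 11) contributes its full rectangle; the r=6.5 cylinder at (6.5, 15) gives a regular 16-gon of circumradius 6.5 (constant along its height); Subtracting the remaining from the first: starting from the r=5.5 cylinder, the 26×14 cube at (13.5, 11) misses the remaining region (no effect); the r=6.5 cylinder at (6.5, 15) misses the remaining region (no effect) — 1 connected region; the r=8 cylinder at (-1.5, 5) gives a regular 16-gon of circumradius 8 (constant along its height); Taking the first minus the rest: starting from that combined region, the r=8 cylinder at (-1.5, 5) partially overlaps it — only the 68.03 mm² overlap (of its 195.93 mm²) is removed, clipping the outline — 1 connected region. The outline is a single polygon with 14 vertices. Extrusion per mm of travel: 0.4 × 0.32 / (π × 0.875²) = 0.053216. Accumulating E over each segment gives final E = 1.5012.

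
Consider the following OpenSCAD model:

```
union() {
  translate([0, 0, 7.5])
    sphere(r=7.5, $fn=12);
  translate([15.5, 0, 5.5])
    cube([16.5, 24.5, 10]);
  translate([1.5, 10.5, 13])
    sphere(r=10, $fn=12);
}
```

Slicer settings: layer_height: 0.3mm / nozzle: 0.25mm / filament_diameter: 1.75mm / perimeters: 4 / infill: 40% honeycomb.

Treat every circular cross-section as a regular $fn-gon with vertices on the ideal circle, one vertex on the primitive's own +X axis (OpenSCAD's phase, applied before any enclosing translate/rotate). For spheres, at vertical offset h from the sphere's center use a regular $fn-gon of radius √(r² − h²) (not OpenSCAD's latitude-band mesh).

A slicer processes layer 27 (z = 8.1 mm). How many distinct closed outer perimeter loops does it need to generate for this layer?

At z = 8.1 mm: the r=7.5 sphere slices to a regular 12-gon of circumradius 7.476 (√(r²−h²) with h=0.6 from center); the cube at (15.5, 0) (footprint 16.5×24.5) is included at this height; the sphere at (1.5, 10.5): section is a regular 12-gon, circumradius = √(r²−h²) = √(10²−4.9²) = 8.717; Merging all regions: the regions partially overlap (shared area 42.25 mm²), so overlapping operands fuse into one piece — 2 connected regions. The result has 2 disconnected regions.

2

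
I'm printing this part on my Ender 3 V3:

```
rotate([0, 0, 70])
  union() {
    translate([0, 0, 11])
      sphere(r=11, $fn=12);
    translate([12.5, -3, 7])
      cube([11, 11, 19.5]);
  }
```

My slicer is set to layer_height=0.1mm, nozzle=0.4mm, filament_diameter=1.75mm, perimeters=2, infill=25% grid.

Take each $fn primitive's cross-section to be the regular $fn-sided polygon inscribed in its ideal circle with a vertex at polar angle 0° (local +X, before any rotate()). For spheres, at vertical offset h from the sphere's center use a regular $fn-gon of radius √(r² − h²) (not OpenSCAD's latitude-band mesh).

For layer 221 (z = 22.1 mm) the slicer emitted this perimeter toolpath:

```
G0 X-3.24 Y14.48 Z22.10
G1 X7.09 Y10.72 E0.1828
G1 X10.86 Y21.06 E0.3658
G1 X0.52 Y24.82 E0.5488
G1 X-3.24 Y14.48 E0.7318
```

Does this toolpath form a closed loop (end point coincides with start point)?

yes

Start point (G0): (-3.24, 14.48). End point (last G1): the path returns to the start — closed.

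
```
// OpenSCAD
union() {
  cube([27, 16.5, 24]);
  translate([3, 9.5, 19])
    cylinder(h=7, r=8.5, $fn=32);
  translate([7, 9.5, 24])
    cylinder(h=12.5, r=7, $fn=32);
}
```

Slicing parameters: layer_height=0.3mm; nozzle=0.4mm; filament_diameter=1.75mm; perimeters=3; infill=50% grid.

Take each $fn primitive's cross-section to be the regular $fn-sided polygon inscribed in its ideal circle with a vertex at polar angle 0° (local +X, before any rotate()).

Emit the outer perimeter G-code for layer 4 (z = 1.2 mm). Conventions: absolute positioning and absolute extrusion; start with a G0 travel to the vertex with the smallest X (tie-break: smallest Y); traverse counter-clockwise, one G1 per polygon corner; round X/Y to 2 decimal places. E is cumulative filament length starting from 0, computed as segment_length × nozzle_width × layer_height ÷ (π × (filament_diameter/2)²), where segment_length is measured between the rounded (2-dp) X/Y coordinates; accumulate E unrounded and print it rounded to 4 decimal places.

At z = 1.2 mm: the 27×16.5 cube contributes its full rectangle; the cylinder at (3, 9.5) is absent (z outside [19, 26]); the cylinder at (7, 9.5) does not reach this height (z outside [24, 36.5]); Combining (union): only the 27×16.5 cube is present, so the union is just that shape — 1 connected region. The outline is a single polygon with 4 vertices. Extrusion per mm of travel: 0.4 × 0.3 / (π × 0.875²) = 0.049890. Accumulating E over each segment gives final E = 4.3404.

G0 X0.00 Y0.00 Z1.20
G1 X27.00 Y0.00 E1.3470
G1 X27.00 Y16.50 E2.1702
G1 X0.00 Y16.50 E3.5173
G1 X0.00 Y0.00 E4.3404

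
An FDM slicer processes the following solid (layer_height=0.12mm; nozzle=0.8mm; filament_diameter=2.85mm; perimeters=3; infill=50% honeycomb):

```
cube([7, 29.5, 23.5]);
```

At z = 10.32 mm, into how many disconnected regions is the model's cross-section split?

At z = 10.32 mm: the cube is present — its section is the full 7×29.5 rectangle. The result has 1 disconnected region.

1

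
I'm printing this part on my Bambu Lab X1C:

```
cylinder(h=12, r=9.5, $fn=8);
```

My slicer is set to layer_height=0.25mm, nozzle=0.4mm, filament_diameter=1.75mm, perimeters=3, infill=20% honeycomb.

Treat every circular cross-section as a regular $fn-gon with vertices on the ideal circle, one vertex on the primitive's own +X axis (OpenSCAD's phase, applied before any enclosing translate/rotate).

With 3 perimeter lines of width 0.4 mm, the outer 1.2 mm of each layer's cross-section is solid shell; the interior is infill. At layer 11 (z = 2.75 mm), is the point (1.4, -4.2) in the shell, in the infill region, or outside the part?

At z = 2.75 mm: the r=9.5 cylinder gives a regular 8-gon of circumradius 9.5 (constant along its height). Overall, the cross-section is a single solid region. The nearest boundary edge runs (-0.00, -9.50)→(6.72, -6.72); distance from the point to it = 4.36 mm. The point is inside the cross-section and 4.36 mm from the nearest boundary — more than the 1.2 mm shell width (3 × 0.4), so it's in the infill interior.

infill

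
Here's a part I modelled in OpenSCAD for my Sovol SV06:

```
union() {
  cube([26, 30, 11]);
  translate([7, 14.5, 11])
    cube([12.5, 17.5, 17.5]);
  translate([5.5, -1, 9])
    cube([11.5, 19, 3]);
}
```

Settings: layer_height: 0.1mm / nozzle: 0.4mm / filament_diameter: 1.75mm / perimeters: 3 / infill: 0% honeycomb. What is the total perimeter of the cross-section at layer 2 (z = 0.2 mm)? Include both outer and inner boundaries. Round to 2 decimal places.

At z = 0.2 mm: the cube is present — its section is the full 26×30 rectangle (perimeter 112.00 mm); the cube at (7, 14.5) does not reach this height (z outside [11, 28.5]); the cube at (5.5, -1) does not reach this height (z outside [9, 12]); Taking the union: only the 26×30 cube is present, so the union is just that shape — boundary = 112.00 mm. Overall, the cross-section is a single solid region. Total boundary length (outer) = 112.00 mm.

112.00 mm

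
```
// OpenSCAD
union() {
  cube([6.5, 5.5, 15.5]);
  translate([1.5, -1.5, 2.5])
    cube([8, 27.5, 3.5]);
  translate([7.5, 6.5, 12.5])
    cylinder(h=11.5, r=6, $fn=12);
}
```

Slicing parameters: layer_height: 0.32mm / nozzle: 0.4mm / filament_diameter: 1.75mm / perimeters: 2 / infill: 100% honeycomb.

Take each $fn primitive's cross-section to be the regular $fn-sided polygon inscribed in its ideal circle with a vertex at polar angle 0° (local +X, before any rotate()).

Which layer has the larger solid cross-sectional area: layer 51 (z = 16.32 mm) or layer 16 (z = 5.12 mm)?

Layer 51 (z = 16.32): the cube is not intersected at this z (z outside [0, 15.5]); the cube at (1.5, -1.5) is not intersected at this z (z outside [2.5, 6]); the r=6 cylinder at (7.5, 6.5) contributes a regular 12-gon of circumradius 6 (area = (12/2)·6.000²·sin(360°/12) = 108.00 mm²); Taking the union: only the r=6 cylinder at (7.5, 6.5) is present, so the union is just that shape — area = 108.00 mm². So its area = 108.00 mm². Layer 16 (z = 5.12): the cube is present — its section is the full 6.5×5.5 rectangle (area 35.75 mm²); the cube at (1.5, -1.5) is present — its section is the full 8×27.5 rectangle (area 220.00 mm²); the cylinder at (7.5, 6.5) is absent (z outside [12.5, 24]); Combining (union): the regions partially overlap — summed areas 255.75 mm² minus the doubly-counted overlap 27.50 mm² gives 228.25 mm² — area = 228.25 mm². So its area = 228.25 mm². Layer 16 is larger (228.25 vs 108.00 mm²).

layer 16 (z = 5.12 mm)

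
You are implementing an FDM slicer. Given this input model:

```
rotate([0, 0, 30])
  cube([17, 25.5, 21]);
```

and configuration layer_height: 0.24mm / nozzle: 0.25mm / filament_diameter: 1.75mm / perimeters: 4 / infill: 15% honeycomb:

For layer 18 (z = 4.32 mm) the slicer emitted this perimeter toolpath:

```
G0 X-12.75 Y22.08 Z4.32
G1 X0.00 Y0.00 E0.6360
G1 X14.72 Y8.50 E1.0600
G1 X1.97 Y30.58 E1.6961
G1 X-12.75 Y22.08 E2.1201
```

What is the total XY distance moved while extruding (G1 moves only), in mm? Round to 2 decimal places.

Sum the Euclidean lengths of each G1 segment: total = 84.99 mm.

84.99 mm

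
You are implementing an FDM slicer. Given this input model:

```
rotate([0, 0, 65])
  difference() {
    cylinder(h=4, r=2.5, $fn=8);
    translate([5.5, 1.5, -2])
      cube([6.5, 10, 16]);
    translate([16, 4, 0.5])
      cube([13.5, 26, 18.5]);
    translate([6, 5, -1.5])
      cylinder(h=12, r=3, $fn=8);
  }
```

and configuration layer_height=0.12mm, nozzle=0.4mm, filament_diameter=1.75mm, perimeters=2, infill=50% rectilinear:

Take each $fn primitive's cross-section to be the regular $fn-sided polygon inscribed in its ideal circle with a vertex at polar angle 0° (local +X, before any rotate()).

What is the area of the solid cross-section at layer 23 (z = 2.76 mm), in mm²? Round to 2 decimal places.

At z = 2.76 mm: the cylinder: section is a regular 8-gon, circumradius r=2.5 (area = (8/2)·2.500²·sin(360°/8) = 17.68 mm²); the 6.5×10 cube at (5.5, 1.5) contributes its full rectangle (area 65.00 mm²); the 13.5×26 cube at (16, 4) contributes its full rectangle (area 351.00 mm²); the cylinder at (6, 5): section is a regular 8-gon, circumradius r=3 (area = (8/2)·3.000²·sin(360°/8) = 25.46 mm²); Taking the first minus the rest: starting from the r=2.5 cylinder (17.68 mm²), the 6.5×10 cube at (5.5, 1.5) misses the remaining region (no effect); the 13.5×26 cube at (16, 4) misses the remaining region (no effect); the r=3 cylinder at (6, 5) misses the remaining region (no effect) — area = 17.68 mm²; (whole slice rotated 65° about Z — lengths, areas and connectivity unchanged). Overall, the cross-section is a single solid region. Net area = 17.68 mm².

17.68 mm²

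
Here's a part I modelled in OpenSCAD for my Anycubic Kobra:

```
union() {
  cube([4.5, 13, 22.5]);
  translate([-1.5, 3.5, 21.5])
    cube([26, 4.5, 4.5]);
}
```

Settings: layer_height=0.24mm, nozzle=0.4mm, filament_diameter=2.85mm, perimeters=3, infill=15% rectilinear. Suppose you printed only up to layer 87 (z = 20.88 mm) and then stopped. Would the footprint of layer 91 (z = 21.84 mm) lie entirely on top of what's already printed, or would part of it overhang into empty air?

Compare the two slices. At z = 20.88: the cube is present — its section is the full 4.5×13 rectangle (area 58.50 mm²); the cube at (-1.5, 3.5) does not reach this height (z outside [21.5, 26]); Merging all regions: only the 4.5×13 cube is present, so the union is just that shape — area = 58.50 mm². At z = 21.84: the 4.5×13 cube contributes its full rectangle (area 58.50 mm²); the 26×4.5 cube at (-1.5, 3.5) contributes its full rectangle (area 117.00 mm²); Merging all regions: the regions partially overlap — summed areas 175.50 mm² minus the doubly-counted overlap 20.25 mm² gives 155.25 mm² — area = 155.25 mm². Checking containment: at z = 21.84 the cross-section extends beyond the z = 20.88 cross-section by about 96.75 mm².

part overhangs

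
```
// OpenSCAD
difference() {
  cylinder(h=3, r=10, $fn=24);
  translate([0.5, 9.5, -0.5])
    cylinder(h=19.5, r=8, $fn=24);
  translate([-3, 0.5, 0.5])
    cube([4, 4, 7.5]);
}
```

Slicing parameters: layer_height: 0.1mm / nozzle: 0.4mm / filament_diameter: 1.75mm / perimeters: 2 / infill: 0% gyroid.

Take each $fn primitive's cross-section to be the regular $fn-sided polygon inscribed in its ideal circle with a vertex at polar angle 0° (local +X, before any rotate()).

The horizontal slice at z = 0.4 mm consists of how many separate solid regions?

1

At z = 0.4 mm: the r=10 cylinder contributes a regular 24-gon of circumradius 10; the cylinder at (0.5, 9.5): section is a regular 24-gon, circumradius r=8; the cube at (-3, 0.5) is absent (z outside [0.5, 8]); Subtracting the remaining from the first: starting from the r=10 cylinder, the r=8 cylinder at (0.5, 9.5) partially overlaps it — only the 88.55 mm² overlap (of its 198.77 mm²) is removed, clipping the outline — 1 connected region. The result has 1 disconnected region.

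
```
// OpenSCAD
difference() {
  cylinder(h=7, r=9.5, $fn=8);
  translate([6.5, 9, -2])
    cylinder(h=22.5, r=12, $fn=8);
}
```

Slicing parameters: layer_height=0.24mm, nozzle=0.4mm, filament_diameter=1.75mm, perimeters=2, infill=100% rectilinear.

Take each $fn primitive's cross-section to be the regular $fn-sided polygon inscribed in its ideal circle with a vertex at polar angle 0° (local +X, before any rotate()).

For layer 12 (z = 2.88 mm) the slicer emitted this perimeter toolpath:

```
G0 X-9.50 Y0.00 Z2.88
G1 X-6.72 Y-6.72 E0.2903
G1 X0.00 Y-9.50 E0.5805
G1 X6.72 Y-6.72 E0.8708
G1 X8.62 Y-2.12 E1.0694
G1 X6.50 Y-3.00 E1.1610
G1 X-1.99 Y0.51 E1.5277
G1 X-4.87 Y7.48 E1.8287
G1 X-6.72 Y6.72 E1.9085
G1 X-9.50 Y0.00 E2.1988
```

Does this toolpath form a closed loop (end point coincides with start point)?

yes

Start point (G0): (-9.50, 0.00). End point (last G1): the path returns to the start — closed.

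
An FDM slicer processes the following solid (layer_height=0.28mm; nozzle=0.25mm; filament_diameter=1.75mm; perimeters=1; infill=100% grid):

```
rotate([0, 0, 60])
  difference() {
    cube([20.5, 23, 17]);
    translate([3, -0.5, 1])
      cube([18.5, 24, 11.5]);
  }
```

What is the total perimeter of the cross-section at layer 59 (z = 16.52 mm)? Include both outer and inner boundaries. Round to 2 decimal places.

87.00 mm

At z = 16.52 mm: the cube is present — its section is the full 20.5×23 rectangle (perimeter 87.00 mm); the cube at (3, -0.5) is not intersected at this z (z outside [1, 12.5]); Taking the first minus the rest: none of the subtracted shapes is present at this height, so the 20.5×23 cube is unchanged — boundary = 87.00 mm; (rotated 60° about Z; rotation is an isometry so areas/perimeters/island counts are preserved). Overall, the cross-section is a single solid region. Total boundary length (outer) = 87.00 mm.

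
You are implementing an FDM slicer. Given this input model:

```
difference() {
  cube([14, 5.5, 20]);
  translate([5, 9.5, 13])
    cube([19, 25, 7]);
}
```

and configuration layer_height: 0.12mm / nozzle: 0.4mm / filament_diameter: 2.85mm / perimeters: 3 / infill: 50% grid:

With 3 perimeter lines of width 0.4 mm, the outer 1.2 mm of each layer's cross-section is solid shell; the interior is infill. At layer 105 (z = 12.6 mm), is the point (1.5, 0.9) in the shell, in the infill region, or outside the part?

At z = 12.6 mm: the cube is present — its section is the full 14×5.5 rectangle; the cube at (5, 9.5) does not reach this height (z outside [13, 20]); After the difference (first − rest): none of the subtracted shapes is present at this height, so the 14×5.5 cube is unchanged — 1 connected region. Overall, the cross-section is a single solid region. The nearest boundary edge runs (0.00, 0.00)→(14.00, 0.00); distance from the point to it = 0.90 mm. The point is inside the cross-section, 0.90 mm from the nearest boundary — within the 1.2 mm shell band (3 × 0.4).

shell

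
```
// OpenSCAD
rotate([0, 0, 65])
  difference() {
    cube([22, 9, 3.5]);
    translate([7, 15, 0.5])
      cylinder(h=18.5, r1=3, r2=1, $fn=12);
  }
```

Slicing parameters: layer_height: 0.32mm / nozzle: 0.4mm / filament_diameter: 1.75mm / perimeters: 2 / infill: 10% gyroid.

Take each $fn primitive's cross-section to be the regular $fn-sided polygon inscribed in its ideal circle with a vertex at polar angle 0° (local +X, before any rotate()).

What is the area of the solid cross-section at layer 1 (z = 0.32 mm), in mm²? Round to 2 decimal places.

At z = 0.32 mm: the cube (footprint 22×9) is included at this height (area 198.00 mm²); the cone at (7, 15) is not intersected at this z (z outside [0.5, 19]); Taking the first minus the rest: none of the subtracted shapes is present at this height, so the 22×9 cube is unchanged — area = 198.00 mm²; (rotated 65° about Z; rotation is an isometry so areas/perimeters/island counts are preserved). Overall, the cross-section is a single solid region. Net area = 198.00 mm².

198.00 mm²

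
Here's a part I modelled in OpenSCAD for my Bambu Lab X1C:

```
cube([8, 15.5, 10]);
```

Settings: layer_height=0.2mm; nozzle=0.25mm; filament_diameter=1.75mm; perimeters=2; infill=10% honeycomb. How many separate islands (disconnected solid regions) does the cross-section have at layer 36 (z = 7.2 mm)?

1

At z = 7.2 mm: the cube is present — its section is the full 8×15.5 rectangle. Overall, the cross-section is a single solid region. Island count = 1.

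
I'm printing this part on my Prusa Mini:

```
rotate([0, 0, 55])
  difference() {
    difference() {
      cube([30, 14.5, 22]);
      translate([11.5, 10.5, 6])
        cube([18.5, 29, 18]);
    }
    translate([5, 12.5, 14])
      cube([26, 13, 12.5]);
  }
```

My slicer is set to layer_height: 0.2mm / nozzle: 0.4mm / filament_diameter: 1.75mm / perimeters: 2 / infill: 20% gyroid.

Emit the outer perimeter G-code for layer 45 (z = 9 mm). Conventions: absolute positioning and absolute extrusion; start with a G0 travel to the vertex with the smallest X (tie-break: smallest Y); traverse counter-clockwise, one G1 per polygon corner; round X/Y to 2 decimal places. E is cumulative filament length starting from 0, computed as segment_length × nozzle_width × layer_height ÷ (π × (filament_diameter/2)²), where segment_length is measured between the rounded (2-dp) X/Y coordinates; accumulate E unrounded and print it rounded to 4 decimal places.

At z = 9 mm: the cube (footprint 30×14.5) is included at this height; the cube at (11.5, 10.5) (footprint 18.5×29) is included at this height; Subtracting the remaining from the first: starting from the 30×14.5 cube, the 18.5×29 cube at (11.5, 10.5) partially overlaps it — only the 74.00 mm² overlap (of its 536.50 mm²) is removed, clipping the outline — 1 connected region; the cube at (5, 12.5) is absent (z outside [14, 26.5]); Taking the first minus the rest: none of the subtracted shapes is present at this height, so the result so far is unchanged — 1 connected region; (rotated 55° about Z; rotation is an isometry so areas/perimeters/island counts are preserved). The outline is a single polygon with 6 vertices. Extrusion per mm of travel: 0.4 × 0.2 / (π × 0.875²) = 0.033260. Accumulating E over each segment gives final E = 2.9607.

G0 X-11.88 Y8.32 Z9.00
G1 X0.00 Y0.00 E0.4824
G1 X17.21 Y24.57 E1.4801
G1 X8.61 Y30.60 E1.8295
G1 X-2.00 Y15.44 E2.4449
G1 X-5.28 Y17.74 E2.5782
G1 X-11.88 Y8.32 E2.9607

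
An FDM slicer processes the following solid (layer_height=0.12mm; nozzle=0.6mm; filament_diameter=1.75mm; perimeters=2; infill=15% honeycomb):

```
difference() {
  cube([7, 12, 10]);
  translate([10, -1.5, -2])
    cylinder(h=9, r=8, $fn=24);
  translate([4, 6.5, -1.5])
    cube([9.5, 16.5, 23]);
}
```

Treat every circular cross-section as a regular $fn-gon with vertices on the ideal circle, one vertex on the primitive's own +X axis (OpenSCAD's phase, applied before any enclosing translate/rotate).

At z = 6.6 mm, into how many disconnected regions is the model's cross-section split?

1

At z = 6.6 mm: the 7×12 cube contributes its full rectangle; the cylinder at (10, -1.5): section is a regular 24-gon, circumradius r=8; the cube at (4, 6.5) is present — its section is the full 9.5×16.5 rectangle; Taking the first minus the rest: starting from the 7×12 cube, the r=8 cylinder at (10, -1.5) partially overlaps it — only the 19.06 mm² overlap (of its 198.77 mm²) is removed, clipping the outline; the 9.5×16.5 cube at (4, 6.5) partially overlaps it — only the 16.50 mm² overlap (of its 156.75 mm²) is removed, clipping the outline — 1 connected region. The result has 1 disconnected region.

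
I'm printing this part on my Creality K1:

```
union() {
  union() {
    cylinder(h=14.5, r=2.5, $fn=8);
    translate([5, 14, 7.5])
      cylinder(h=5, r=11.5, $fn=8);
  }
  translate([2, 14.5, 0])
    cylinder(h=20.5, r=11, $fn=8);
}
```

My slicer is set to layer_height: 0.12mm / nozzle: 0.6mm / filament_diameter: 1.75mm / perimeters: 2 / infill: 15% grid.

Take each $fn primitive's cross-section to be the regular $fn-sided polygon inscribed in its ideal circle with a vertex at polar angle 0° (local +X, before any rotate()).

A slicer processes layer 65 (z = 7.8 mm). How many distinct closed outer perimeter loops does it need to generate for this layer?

2

At z = 7.8 mm: the r=2.5 cylinder contributes a regular 8-gon of circumradius 2.5; the r=11.5 cylinder at (5, 14) contributes a regular 8-gon of circumradius 11.5; Combining (union): the 2 present regions are separate (no shared area or edge), so areas and boundary lengths simply add and each stays a separate island — 2 connected regions; the cylinder at (2, 14.5): section is a regular 8-gon, circumradius r=11; Combining (union): the regions partially overlap (shared area 291.91 mm²), so overlapping operands fuse into one piece — 2 connected regions. The result has 2 disconnected regions.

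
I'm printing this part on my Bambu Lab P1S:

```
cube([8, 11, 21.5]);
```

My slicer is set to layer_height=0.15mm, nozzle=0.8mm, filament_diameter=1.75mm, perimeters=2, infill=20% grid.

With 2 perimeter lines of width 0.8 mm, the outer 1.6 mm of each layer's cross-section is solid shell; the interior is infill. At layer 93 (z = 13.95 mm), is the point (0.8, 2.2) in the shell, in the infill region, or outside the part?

shell

At z = 13.95 mm: the cube is present — its section is the full 8×11 rectangle. Overall, the cross-section is a single solid region. The nearest boundary edge runs (0.00, 11.00)→(0.00, 0.00); distance from the point to it = 0.80 mm. The point is inside the cross-section, 0.80 mm from the nearest boundary — within the 1.6 mm shell band (2 × 0.8).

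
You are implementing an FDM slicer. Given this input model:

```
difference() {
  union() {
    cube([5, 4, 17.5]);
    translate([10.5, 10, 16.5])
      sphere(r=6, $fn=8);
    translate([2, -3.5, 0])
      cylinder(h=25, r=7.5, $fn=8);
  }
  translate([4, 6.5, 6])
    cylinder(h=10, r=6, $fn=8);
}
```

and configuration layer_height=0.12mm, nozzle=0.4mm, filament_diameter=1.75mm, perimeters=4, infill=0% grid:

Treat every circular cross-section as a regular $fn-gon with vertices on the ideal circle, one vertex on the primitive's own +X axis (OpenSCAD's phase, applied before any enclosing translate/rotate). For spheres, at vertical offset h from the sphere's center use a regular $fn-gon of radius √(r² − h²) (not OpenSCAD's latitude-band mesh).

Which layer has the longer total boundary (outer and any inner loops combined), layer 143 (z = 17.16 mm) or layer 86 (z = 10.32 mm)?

Layer 143 (z = 17.16): the 5×4 cube contributes its full rectangle (perimeter 18.00 mm); the sphere at (10.5, 10): section is a regular 8-gon, circumradius = √(r²−h²) = √(6²−0.66²) = 5.964 (perimeter = 2·8·5.964·sin(180°/8) = 36.51 mm); the r=7.5 cylinder at (2, -3.5) gives a regular 8-gon of circumradius 7.5 (constant along its height) (perimeter = 2·8·7.500·sin(180°/8) = 45.92 mm); Merging all regions: the regions partially overlap (shared area 17.31 mm²), so the edge portions inside another operand are dropped and the merged outline is re-measured after clipping — boundary = 84.10 mm; the cylinder at (4, 6.5) is absent (z outside [6, 16]); Taking the first minus the rest: none of the subtracted shapes is present at this height, so that combined region is unchanged — boundary = 84.10 mm. So its perimeter = 84.10 mm. Layer 86 (z = 10.32): the cube (footprint 5×4) is included at this height (perimeter 18.00 mm); the sphere at (10.5, 10) does not reach this height (|z−center|=6.180 > r=6); the r=7.5 cylinder at (2, -3.5) contributes a regular 8-gon of circumradius 7.5 (perimeter = 2·8·7.500·sin(180°/8) = 45.92 mm); Taking the union: the regions partially overlap (shared area 17.31 mm²), so the edge portions inside another operand are dropped and the merged outline is re-measured after clipping — boundary = 47.58 mm; the cylinder at (4, 6.5): section is a regular 8-gon, circumradius r=6 (perimeter = 2·8·6.000·sin(180°/8) = 36.74 mm); Subtracting the remaining from the first: starting from that combined region, the r=6 cylinder at (4, 6.5) partially overlaps it — only the 16.37 mm² overlap (of its 101.82 mm²) is removed, clipping the outline — boundary = 46.36 mm. So its perimeter = 46.36 mm. Layer 143 is larger (84.10 vs 46.36 mm).

layer 143 (z = 17.16 mm)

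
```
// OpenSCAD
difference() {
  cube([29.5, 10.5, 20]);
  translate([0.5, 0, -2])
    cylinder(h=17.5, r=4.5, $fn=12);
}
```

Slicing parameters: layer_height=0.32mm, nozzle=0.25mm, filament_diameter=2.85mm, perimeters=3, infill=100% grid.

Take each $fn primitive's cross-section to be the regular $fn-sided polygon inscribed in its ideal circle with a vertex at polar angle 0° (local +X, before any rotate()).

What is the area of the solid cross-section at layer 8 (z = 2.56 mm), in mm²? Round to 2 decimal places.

292.35 mm²

At z = 2.56 mm: the cube (footprint 29.5×10.5) is included at this height (area 309.75 mm²); the cylinder at (0.5, 0): section is a regular 12-gon, circumradius r=4.5 (area = (12/2)·4.500²·sin(360°/12) = 60.75 mm²); Subtracting the remaining from the first: starting from the 29.5×10.5 cube (309.75 mm²), the r=4.5 cylinder at (0.5, 0) partially overlaps it — only the 17.40 mm² overlap (of its 60.75 mm²) is removed, clipping the outline — area = 292.35 mm². Overall, the cross-section is a single solid region. Net area = 292.35 mm².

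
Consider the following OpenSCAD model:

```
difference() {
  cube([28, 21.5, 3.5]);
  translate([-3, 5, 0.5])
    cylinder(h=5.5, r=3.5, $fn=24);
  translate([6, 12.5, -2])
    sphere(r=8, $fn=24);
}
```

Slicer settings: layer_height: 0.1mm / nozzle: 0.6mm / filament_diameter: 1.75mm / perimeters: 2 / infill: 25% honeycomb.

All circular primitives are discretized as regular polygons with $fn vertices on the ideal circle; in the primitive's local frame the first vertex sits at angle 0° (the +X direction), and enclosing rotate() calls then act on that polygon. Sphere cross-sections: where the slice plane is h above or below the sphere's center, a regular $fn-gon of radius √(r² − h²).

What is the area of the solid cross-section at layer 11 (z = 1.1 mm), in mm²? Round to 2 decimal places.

At z = 1.1 mm: the 28×21.5 cube contributes its full rectangle (area 602.00 mm²); the r=3.5 cylinder at (-3, 5) gives a regular 24-gon of circumradius 3.5 (constant along its height) (area = (24/2)·3.500²·sin(360°/24) = 38.05 mm²); the sphere at (6, 12.5): section is a regular 24-gon, circumradius = √(r²−h²) = √(8²−3.1²) = 7.375 (area = (24/2)·7.375²·sin(360°/24) = 168.93 mm²); Taking the first minus the rest: starting from the 28×21.5 cube (602.00 mm²), the r=3.5 cylinder at (-3, 5) partially overlaps it — only the 1.15 mm² overlap (of its 38.05 mm²) is removed, clipping the outline; the r=8 sphere at (6, 12.5) partially overlaps it — only the 161.27 mm² overlap (of its 168.93 mm²) is removed, clipping the outline — area = 439.58 mm². Overall, the cross-section is a single solid region. Net area = 439.58 mm².

439.58 mm²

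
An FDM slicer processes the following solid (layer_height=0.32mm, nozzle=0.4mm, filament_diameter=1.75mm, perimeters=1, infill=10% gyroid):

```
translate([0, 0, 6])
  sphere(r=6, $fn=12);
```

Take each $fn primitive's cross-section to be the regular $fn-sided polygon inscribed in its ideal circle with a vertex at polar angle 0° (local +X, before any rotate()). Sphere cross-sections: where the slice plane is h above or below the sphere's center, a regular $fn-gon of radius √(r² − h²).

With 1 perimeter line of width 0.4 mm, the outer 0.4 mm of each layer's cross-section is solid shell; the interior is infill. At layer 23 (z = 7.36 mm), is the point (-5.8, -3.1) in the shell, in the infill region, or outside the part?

At z = 7.36 mm: the r=6 sphere slices to a regular 12-gon of circumradius 5.844 (√(r²−h²) with h=1.36 from center). Overall, the cross-section is a single solid region. The nearest boundary edge runs (-5.84, 0.00)→(-5.06, -2.92); distance from the point to it = 0.76 mm. The point is not inside any of the regions above, so it lies outside the cross-section (0.76 mm from the nearest boundary).

outside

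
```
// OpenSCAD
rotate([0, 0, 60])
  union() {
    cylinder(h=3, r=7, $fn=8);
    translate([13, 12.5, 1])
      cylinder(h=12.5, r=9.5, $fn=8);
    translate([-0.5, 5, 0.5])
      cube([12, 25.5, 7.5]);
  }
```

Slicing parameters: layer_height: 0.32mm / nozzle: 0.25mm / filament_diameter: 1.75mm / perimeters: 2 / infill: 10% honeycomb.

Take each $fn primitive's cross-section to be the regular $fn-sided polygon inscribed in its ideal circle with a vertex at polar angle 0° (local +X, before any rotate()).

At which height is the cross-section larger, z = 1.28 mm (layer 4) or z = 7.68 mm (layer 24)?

layer 4 (z = 1.28 mm)

Layer 4 (z = 1.28): the cylinder: section is a regular 8-gon, circumradius r=7 (area = (8/2)·7.000²·sin(360°/8) = 138.59 mm²); the r=9.5 cylinder at (13, 12.5) contributes a regular 8-gon of circumradius 9.5 (area = (8/2)·9.500²·sin(360°/8) = 255.27 mm²); the 12×25.5 cube at (-0.5, 5) contributes its full rectangle (area 306.00 mm²); Taking the union: the regions partially overlap — summed areas 699.86 mm² minus the doubly-counted overlap 103.55 mm² gives 596.31 mm² — area = 596.31 mm²; (rotated 60° about Z; rotation is an isometry so areas/perimeters/island counts are preserved). So its area = 596.31 mm². Layer 24 (z = 7.68): the cylinder does not reach this height (z outside [0, 3]); the r=9.5 cylinder at (13, 12.5) contributes a regular 8-gon of circumradius 9.5 (area = (8/2)·9.500²·sin(360°/8) = 255.27 mm²); the 12×25.5 cube at (-0.5, 5) contributes its full rectangle (area 306.00 mm²); Merging all regions: the regions partially overlap — summed areas 561.27 mm² minus the doubly-counted overlap 97.77 mm² gives 463.50 mm² — area = 463.50 mm²; (whole slice rotated 60° about Z — lengths, areas and connectivity unchanged). So its area = 463.50 mm². Layer 4 is larger (596.31 vs 463.50 mm²).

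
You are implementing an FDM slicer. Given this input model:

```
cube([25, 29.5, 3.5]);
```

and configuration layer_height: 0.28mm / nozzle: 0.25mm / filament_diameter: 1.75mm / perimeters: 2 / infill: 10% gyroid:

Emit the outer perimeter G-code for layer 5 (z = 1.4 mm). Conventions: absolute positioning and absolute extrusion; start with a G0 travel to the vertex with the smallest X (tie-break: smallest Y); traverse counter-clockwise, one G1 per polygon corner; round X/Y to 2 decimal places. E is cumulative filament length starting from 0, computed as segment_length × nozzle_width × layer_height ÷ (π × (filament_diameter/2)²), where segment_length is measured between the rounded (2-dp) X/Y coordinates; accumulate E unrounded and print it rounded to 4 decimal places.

At z = 1.4 mm: the cube is present — its section is the full 25×29.5 rectangle. The outline is a single polygon with 4 vertices. Extrusion per mm of travel: 0.25 × 0.28 / (π × 0.875²) = 0.029103. Accumulating E over each segment gives final E = 3.1722.

G0 X0.00 Y0.00 Z1.40
G1 X25.00 Y0.00 E0.7276
G1 X25.00 Y29.50 E1.5861
G1 X0.00 Y29.50 E2.3137
G1 X0.00 Y0.00 E3.1722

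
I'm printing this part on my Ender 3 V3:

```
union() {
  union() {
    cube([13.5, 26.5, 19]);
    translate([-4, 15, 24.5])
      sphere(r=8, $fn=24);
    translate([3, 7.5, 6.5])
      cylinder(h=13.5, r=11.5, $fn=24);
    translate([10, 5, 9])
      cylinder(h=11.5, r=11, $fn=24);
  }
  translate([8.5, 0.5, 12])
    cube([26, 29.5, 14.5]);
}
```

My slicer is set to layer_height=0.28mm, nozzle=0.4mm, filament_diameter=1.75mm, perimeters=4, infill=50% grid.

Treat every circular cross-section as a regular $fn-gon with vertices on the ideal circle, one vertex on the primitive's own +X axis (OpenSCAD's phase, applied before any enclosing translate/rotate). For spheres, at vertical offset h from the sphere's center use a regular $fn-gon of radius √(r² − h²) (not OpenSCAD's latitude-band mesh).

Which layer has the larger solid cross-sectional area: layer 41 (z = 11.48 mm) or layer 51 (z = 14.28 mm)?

Layer 41 (z = 11.48): the 13.5×26.5 cube contributes its full rectangle (area 357.75 mm²); the sphere at (-4, 15) does not reach this height (|z−center|=13.020 > r=8); the r=11.5 cylinder at (3, 7.5) gives a regular 24-gon of circumradius 11.5 (constant along its height) (area = (24/2)·11.500²·sin(360°/24) = 410.75 mm²); the cylinder at (10, 5): section is a regular 24-gon, circumradius r=11 (area = (24/2)·11.000²·sin(360°/24) = 375.81 mm²); Merging all regions: the regions partially overlap — summed areas 1144.30 mm² minus the doubly-counted overlap 468.66 mm² gives 675.64 mm² — area = 675.64 mm²; the cube at (8.5, 0.5) is absent (z outside [12, 26.5]); Taking the union: only the result so far is present, so the union is just that shape — area = 675.64 mm². So its area = 675.64 mm². Layer 51 (z = 14.28): the cube is present — its section is the full 13.5×26.5 rectangle (area 357.75 mm²); the sphere at (-4, 15) is absent (|z−center|=10.220 > r=8); the cylinder at (3, 7.5): section is a regular 24-gon, circumradius r=11.5 (area = (24/2)·11.500²·sin(360°/24) = 410.75 mm²); the r=11 cylinder at (10, 5) contributes a regular 24-gon of circumradius 11 (area = (24/2)·11.000²·sin(360°/24) = 375.81 mm²); Taking the union: the regions partially overlap — summed areas 1144.30 mm² minus the doubly-counted overlap 468.66 mm² gives 675.64 mm² — area = 675.64 mm²; the cube at (8.5, 0.5) is present — its section is the full 26×29.5 rectangle (area 767.00 mm²); Merging all regions: the regions partially overlap — summed areas 1442.64 mm² minus the doubly-counted overlap 218.35 mm² gives 1224.29 mm² — area = 1224.29 mm². So its area = 1224.29 mm². Layer 51 is larger (1224.29 vs 675.64 mm²).

layer 51 (z = 14.28 mm)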